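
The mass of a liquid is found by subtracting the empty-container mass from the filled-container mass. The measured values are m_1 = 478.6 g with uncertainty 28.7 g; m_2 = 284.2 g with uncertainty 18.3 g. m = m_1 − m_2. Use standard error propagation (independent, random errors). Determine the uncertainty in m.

Each term contributes (cᵢ δxᵢ)² to (δm)²:
  (δm_1)² = 824;  (δm_2)² = 335
δm = √(1160) = 34.0 g

34.0 g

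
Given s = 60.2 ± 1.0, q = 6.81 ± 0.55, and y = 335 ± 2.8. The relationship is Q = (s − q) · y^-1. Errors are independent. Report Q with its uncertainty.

0.159 ± 0.00366

Let u = s − q = 53.4. δu = √(δs² + δq²) = √(1.00 + 0.303) = 1.14, so δu/u = 0.0214.
Q is then a monomial in u, y:
δQ/Q = √((δu/u)² + (-1·δy/y)²) = √(0.000457 + 6.99e-05) = 0.0230
Q = 0.159, so δQ = 0.0230 × 0.159 = 0.00366.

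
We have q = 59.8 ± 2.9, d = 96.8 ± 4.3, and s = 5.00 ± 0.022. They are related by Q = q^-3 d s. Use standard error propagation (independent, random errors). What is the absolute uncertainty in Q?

0.000344

Products/powers → add relative errors in quadrature, weighted by exponent:
  (-3·δq/q)² = (-3×0.0485)² = 0.0212;  (1·δd/d)² = (1×0.0444)² = 0.00197;  (1·δs/s)² = (1×0.00440)² = 1.94e-05
δQ/Q = √(0.0232) = 0.152
Q = 0.00226, so δQ = 0.152 × 0.00226 = 0.000344.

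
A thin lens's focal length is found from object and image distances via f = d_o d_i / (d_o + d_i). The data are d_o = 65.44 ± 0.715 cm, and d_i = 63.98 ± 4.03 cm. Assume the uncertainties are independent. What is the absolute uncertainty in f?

∂f/∂d_o = (d_i/(d_o+d_i))² = 0.244;  ∂f/∂d_i = (d_o/(d_o+d_i))² = 0.256
δf = √((∂f/∂d_o · δd_o)² + (∂f/∂d_i · δd_i)²) = √(0.0305 + 1.06) = 1.05 cm

1.05 cm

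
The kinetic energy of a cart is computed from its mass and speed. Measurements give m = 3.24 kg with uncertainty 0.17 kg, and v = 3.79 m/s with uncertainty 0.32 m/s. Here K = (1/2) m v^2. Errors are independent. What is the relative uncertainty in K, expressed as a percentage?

17.7%

Products/powers → add relative errors in quadrature, weighted by exponent:
  (1·δm/m)² = (1×0.0525)² = 0.00275;  (2·δv/v)² = (2×0.0844)² = 0.0285
δK/K = √(0.0313) = 0.177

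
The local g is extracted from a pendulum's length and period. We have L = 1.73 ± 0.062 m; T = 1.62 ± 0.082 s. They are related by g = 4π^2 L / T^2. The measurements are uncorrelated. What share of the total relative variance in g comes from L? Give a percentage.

(δg/g)² = (1·δL/L)² + (-2·δT/T)²
  L term: (1×0.0358)² = 0.00128
  T term: (-2×0.0506)² = 0.0102
Total = 0.0115. Share from L = 0.00128/0.0115 = 0.111.

11.1%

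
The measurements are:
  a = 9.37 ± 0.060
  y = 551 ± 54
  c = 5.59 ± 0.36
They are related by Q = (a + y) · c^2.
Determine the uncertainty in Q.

Let u = a + y = 560. δu = √(δa² + δy²) = √(0.00360 + 2920) = 54.0, so δu/u = 0.0964.
Q is then a monomial in u, c:
δQ/Q = √((δu/u)² + (2·δc/c)²) = √(0.00929 + 0.0166) = 0.161
Q = 17500, so δQ = 0.161 × 17500 = 2820.

2820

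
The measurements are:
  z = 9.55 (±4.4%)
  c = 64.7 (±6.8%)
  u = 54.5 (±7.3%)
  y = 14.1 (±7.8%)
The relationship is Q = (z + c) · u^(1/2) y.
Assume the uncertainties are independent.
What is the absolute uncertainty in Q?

809

Let w = z + c = 74.2. δw = √(δz² + δc²) = √(0.177 + 19.4) = 4.42, so δw/w = 0.0595.
Q is then a monomial in w, u, y:
δQ/Q = √((δw/w)² + (½·δu/u)² + (1·δy/y)²) = √(0.00354 + 0.00133 + 0.00608) = 0.105
Q = 7730, so δQ = 0.105 × 7730 = 809.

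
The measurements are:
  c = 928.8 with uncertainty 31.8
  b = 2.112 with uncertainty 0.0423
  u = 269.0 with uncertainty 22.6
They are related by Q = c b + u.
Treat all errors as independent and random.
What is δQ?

81.0

Let p = c·b = 1962. δp/p = √((1·δc/c)² + (1·δb/b)²) = √(0.00117 + 0.000401) = 0.0397, so δp = 77.8.
Q = p + u: δQ = √(δp² + δu²) = √(6050 + 511) = 81.0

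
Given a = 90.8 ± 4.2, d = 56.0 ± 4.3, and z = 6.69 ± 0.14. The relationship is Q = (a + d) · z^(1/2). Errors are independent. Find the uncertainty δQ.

Let u = a + d = 147. δu = √(δa² + δd²) = √(17.6 + 18.5) = 6.01, so δu/u = 0.0409.
Q is then a monomial in u, z:
δQ/Q = √((δu/u)² + (½·δz/z)²) = √(0.00168 + 0.000109) = 0.0423
Q = 380, so δQ = 0.0423 × 380 = 16.0.

16.0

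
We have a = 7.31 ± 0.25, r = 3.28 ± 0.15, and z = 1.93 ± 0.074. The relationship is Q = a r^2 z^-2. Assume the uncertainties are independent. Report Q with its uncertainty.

Products/powers → add relative errors in quadrature, weighted by exponent:
  (1·δa/a)² = (1×0.0342)² = 0.00117;  (2·δr/r)² = (2×0.0457)² = 0.00837;  (-2·δz/z)² = (-2×0.0383)² = 0.00588
δQ/Q = √(0.0154) = 0.124
Q = 21.1, so δQ = 0.124 × 21.1 = 2.62.

21.1 ± 2.62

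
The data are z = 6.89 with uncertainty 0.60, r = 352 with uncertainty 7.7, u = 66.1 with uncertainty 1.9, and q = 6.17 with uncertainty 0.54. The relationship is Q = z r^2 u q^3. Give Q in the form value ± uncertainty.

Products/powers → add relative errors in quadrature, weighted by exponent:
  (1·δz/z)² = (1×0.0871)² = 0.00758;  (2·δr/r)² = (2×0.0219)² = 0.00191;  (1·δu/u)² = (1×0.0287)² = 0.000826;  (3·δq/q)² = (3×0.0875)² = 0.0689
δQ/Q = √(0.0793) = 0.282
Q = 1.33e+10, so δQ = 0.282 × 1.33e+10 = 3.73e+09.

(1.33 ± 0.373) × 10^10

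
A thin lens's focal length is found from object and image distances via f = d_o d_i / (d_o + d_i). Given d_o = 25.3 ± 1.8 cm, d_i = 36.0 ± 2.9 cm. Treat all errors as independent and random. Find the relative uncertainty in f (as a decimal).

∂f/∂d_o = (d_i/(d_o+d_i))² = 0.345;  ∂f/∂d_i = (d_o/(d_o+d_i))² = 0.170
δf = √((∂f/∂d_o · δd_o)² + (∂f/∂d_i · δd_i)²) = √(0.385 + 0.244) = 0.793 cm
f = 14.9 cm, so δf/f = 0.793/14.9 = 0.0534.

0.0534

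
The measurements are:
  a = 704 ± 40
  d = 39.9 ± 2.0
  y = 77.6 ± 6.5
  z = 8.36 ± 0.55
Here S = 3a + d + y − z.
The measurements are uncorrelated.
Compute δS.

120

For a sum/difference, combine absolute errors in quadrature:
  (3·δa)² = 14400;  (δd)² = 4.00;  (δy)² = 42.2;  (δz)² = 0.303
δS = √(14400) = 120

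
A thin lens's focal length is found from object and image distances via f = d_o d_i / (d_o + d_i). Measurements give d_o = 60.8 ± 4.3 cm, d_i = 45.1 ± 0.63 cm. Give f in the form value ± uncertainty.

∂f/∂d_o = (d_i/(d_o+d_i))² = 0.181;  ∂f/∂d_i = (d_o/(d_o+d_i))² = 0.330
δf = √((∂f/∂d_o · δd_o)² + (∂f/∂d_i · δd_i)²) = √(0.608 + 0.0431) = 0.807 cm
f = 25.9 cm.

25.9 ± 0.807 cm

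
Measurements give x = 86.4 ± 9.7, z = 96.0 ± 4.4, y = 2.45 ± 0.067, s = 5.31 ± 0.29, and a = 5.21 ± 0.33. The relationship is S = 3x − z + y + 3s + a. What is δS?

29.4

Absolute uncertainties add in quadrature for a linear combination:
  (3·δx)² = 847;  (δz)² = 19.4;  (δy)² = 0.00449;  (3·δs)² = 0.757;  (δa)² = 0.109
δS = √(867) = 29.4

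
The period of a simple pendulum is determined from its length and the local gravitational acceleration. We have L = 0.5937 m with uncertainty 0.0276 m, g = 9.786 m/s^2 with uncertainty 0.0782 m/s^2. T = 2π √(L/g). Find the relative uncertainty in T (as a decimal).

T is a product of powers, so relative uncertainties combine in quadrature:
  (½·δL/L)² = (0.5×0.0465)² = 0.000540;  (−½·δg/g)² = (-0.5×0.00799)² = 1.6e-05
δT/T = √(0.000556) = 0.0236

0.0236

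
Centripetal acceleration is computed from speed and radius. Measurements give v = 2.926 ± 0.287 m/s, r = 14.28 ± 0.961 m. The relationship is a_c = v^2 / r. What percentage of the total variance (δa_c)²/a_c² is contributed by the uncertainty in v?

(δa_c/a_c)² = (2·δv/v)² + (-1·δr/r)²
  v term: (2×0.0981)² = 0.0385
  r term: (-1×0.0673)² = 0.00453
Total = 0.0430. Share from v = 0.0385/0.0430 = 0.895.

89.5%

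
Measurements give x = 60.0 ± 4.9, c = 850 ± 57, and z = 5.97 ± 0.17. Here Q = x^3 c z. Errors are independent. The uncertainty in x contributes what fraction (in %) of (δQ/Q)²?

91.9%

(δQ/Q)² = (3·δx/x)² + (1·δc/c)² + (1·δz/z)²
  x term: (3×0.0817)² = 0.0600
  c term: (1×0.0671)² = 0.00450
  z term: (1×0.0285)² = 0.000811
Total = 0.0653. Share from x = 0.0600/0.0653 = 0.919.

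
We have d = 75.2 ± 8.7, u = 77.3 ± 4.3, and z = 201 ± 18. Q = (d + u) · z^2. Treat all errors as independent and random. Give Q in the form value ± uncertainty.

(6.16 ± 1.17) × 10^6

Let w = d + u = 152. δw = √(δd² + δu²) = √(75.7 + 18.5) = 9.70, so δw/w = 0.0636.
Q is then a monomial in w, z:
δQ/Q = √((δw/w)² + (2·δz/z)²) = √(0.00405 + 0.0321) = 0.190
Q = 6.16e+06, so δQ = 0.190 × 6.16e+06 = 1.17e+06.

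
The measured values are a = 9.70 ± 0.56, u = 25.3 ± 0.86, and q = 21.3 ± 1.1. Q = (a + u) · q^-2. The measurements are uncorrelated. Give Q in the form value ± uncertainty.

Let w = a + u = 35.0. δw = √(δa² + δu²) = √(0.314 + 0.740) = 1.03, so δw/w = 0.0293.
Q is then a monomial in w, q:
δQ/Q = √((δw/w)² + (-2·δq/q)²) = √(0.000860 + 0.0107) = 0.107
Q = 0.0771, so δQ = 0.107 × 0.0771 = 0.00828.

0.0771 ± 0.00828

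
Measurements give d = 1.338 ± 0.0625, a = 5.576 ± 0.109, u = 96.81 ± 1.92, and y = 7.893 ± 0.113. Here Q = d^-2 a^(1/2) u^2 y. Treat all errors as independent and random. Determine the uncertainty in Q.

Each factor contributes (exponent × relative error)² to (δQ/Q)²:
  (-2·δd/d)² = (-2×0.0467)² = 0.00873;  (½·δa/a)² = (0.5×0.0195)² = 9.55e-05;  (2·δu/u)² = (2×0.0198)² = 0.00157;  (1·δy/y)² = (1×0.0143)² = 0.000205
δQ/Q = √(0.0106) = 0.103
Q = 97570, so δQ = 0.103 × 97570 = 10000.

10000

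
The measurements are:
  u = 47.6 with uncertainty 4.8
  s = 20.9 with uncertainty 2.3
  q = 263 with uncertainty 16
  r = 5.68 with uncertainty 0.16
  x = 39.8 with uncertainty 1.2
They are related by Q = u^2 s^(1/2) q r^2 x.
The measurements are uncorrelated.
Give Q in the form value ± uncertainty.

Each factor contributes (exponent × relative error)² to (δQ/Q)²:
  (2·δu/u)² = (2×0.101)² = 0.0407;  (½·δs/s)² = (0.5×0.110)² = 0.00303;  (1·δq/q)² = (1×0.0608)² = 0.00370;  (2·δr/r)² = (2×0.0282)² = 0.00317;  (1·δx/x)² = (1×0.0302)² = 0.000909
δQ/Q = √(0.0515) = 0.227
Q = 3.5e+09, so δQ = 0.227 × 3.5e+09 = 7.94e+08.

(3.50 ± 0.794) × 10^9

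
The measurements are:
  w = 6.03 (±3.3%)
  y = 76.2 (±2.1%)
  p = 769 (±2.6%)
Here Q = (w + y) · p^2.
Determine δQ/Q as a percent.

Let u = w + y = 82.2. δu = √(δw² + δy²) = √(0.0396 + 2.56) = 1.61, so δu/u = 0.0196.
Q is then a monomial in u, p:
δQ/Q = √((δu/u)² + (2·δp/p)²) = √(0.000385 + 0.00270) = 0.0556

5.56%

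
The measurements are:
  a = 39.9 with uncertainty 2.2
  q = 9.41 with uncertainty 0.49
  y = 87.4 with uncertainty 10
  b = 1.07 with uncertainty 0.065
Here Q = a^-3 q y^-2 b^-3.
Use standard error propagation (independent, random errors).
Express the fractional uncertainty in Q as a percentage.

Relative error in a monomial: (δQ/Q)² = Σ (nᵢ · δxᵢ/xᵢ)².
  (-3·δa/a)² = (-3×0.0551)² = 0.0274;  (1·δq/q)² = (1×0.0521)² = 0.00271;  (-2·δy/y)² = (-2×0.114)² = 0.0524;  (-3·δb/b)² = (-3×0.0607)² = 0.0332
δQ/Q = √(0.116) = 0.340

34.0%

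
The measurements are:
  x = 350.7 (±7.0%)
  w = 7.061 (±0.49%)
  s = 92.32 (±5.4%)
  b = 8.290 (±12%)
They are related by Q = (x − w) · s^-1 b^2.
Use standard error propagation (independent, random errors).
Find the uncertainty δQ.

65.5

Let u = x − w = 343.6. δu = √(δx² + δw²) = √(603 + 0.00120) = 24.5, so δu/u = 0.0714.
Q is then a monomial in u, s, b:
δQ/Q = √((δu/u)² + (-1·δs/s)² + (2·δb/b)²) = √(0.00510 + 0.00292 + 0.0576) = 0.256
Q = 255.8, so δQ = 0.256 × 255.8 = 65.5.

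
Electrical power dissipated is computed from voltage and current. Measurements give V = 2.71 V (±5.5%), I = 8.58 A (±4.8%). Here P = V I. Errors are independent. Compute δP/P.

0.0730

Each factor contributes (exponent × relative error)² to (δP/P)²:
  (1·δV/V)² = (1×0.0550)² = 0.00302;  (1·δI/I)² = (1×0.0480)² = 0.00230
δP/P = √(0.00533) = 0.0730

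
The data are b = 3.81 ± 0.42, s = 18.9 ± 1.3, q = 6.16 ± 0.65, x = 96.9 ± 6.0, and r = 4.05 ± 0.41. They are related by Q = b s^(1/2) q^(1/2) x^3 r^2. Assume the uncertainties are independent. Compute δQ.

1.86e+08

Products/powers → add relative errors in quadrature, weighted by exponent:
  (1·δb/b)² = (1×0.110)² = 0.0122;  (½·δs/s)² = (0.5×0.0688)² = 0.00118;  (½·δq/q)² = (0.5×0.106)² = 0.00278;  (3·δx/x)² = (3×0.0619)² = 0.0345;  (2·δr/r)² = (2×0.101)² = 0.0410
δQ/Q = √(0.0916) = 0.303
Q = 6.14e+08, so δQ = 0.303 × 6.14e+08 = 1.86e+08.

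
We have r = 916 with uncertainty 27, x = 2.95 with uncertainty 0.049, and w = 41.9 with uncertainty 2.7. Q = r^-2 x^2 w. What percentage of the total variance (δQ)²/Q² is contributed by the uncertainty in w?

47.6%

(δQ/Q)² = (-2·δr/r)² + (2·δx/x)² + (1·δw/w)²
  r term: (-2×0.0295)² = 0.00348
  x term: (2×0.0166)² = 0.00110
  w term: (1×0.0644)² = 0.00415
Total = 0.00873. Share from w = 0.00415/0.00873 = 0.476.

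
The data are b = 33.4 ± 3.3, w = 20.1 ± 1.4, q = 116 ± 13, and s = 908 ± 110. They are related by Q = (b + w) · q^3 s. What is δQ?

Let u = b + w = 53.5. δu = √(δb² + δw²) = √(10.9 + 1.96) = 3.58, so δu/u = 0.0670.
Q is then a monomial in u, q, s:
δQ/Q = √((δu/u)² + (3·δq/q)² + (1·δs/s)²) = √(0.00449 + 0.113 + 0.0147) = 0.364
Q = 7.58e+10, so δQ = 0.364 × 7.58e+10 = 2.76e+10.

2.76e+10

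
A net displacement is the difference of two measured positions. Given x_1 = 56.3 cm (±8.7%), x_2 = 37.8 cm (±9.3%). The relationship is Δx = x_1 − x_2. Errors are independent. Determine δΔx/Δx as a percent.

32.6%

Absolute uncertainties add in quadrature for a linear combination:
  (δx_1)² = 24.0;  (δx_2)² = 12.4
δΔx = √(36.3) = 6.03 cm
Δx = 18.5 cm, so δΔx/Δx = 6.03/18.5 = 0.326.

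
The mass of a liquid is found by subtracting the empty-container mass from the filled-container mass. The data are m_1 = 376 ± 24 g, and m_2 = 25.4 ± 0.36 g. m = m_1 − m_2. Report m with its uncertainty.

351 ± 24.0 g

Sums and differences: (δm)² = Σ (cᵢ δxᵢ)².
  (δm_1)² = 576;  (δm_2)² = 0.130
δm = √(576) = 24.0 g
m = 351 g.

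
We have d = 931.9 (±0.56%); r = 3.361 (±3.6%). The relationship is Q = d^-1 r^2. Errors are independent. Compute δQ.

For a monomial Q ∝ d^-1, r^2, fractional errors add in quadrature:
  (-1·δd/d)² = (-1×0.00560)² = 3.14e-05;  (2·δr/r)² = (2×0.0360)² = 0.00518
δQ/Q = √(0.00522) = 0.0722
Q = 0.01212, so δQ = 0.0722 × 0.01212 = 0.000875.

0.000875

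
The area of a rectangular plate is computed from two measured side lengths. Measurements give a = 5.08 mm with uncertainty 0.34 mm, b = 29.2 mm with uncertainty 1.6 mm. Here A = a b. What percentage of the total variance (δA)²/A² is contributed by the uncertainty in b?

40.1%

(δA/A)² = (1·δa/a)² + (1·δb/b)²
  a term: (1×0.0669)² = 0.00448
  b term: (1×0.0548)² = 0.00300
Total = 0.00748. Share from b = 0.00300/0.00748 = 0.401.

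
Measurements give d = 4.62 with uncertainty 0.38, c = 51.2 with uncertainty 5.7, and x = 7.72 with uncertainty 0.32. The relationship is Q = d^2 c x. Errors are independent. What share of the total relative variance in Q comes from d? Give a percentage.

(δQ/Q)² = (2·δd/d)² + (1·δc/c)² + (1·δx/x)²
  d term: (2×0.0823)² = 0.0271
  c term: (1×0.111)² = 0.0124
  x term: (1×0.0415)² = 0.00172
Total = 0.0412. Share from d = 0.0271/0.0412 = 0.657.

65.7%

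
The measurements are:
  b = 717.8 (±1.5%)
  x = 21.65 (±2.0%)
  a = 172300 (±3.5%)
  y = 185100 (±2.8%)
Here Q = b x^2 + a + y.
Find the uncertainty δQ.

16400

Let p = b·x^2 = 336400. δp/p = √((1·δb/b)² + (2·δx/x)²) = √(0.000225 + 0.00160) = 0.0427, so δp = 14400.
Q = p + a + y: δQ = √(δp² + δa² + δy²) = √(2.07e+08 + 3.64e+07 + 2.69e+07) = 16400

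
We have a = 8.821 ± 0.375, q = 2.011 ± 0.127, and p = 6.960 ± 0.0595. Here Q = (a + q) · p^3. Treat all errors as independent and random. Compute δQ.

Let u = a + q = 10.83. δu = √(δa² + δq²) = √(0.141 + 0.0161) = 0.396, so δu/u = 0.0366.
Q is then a monomial in u, p:
δQ/Q = √((δu/u)² + (3·δp/p)²) = √(0.00134 + 0.000658) = 0.0447
Q = 3652, so δQ = 0.0447 × 3652 = 163.

163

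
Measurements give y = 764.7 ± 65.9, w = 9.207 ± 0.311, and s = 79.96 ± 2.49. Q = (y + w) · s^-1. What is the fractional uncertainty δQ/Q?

0.0907

Let u = y + w = 773.9. δu = √(δy² + δw²) = √(4340 + 0.0967) = 65.9, so δu/u = 0.0852.
Q is then a monomial in u, s:
δQ/Q = √((δu/u)² + (-1·δs/s)²) = √(0.00725 + 0.000970) = 0.0907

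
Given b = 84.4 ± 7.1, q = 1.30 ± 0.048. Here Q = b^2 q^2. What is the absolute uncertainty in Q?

Products/powers → add relative errors in quadrature, weighted by exponent:
  (2·δb/b)² = (2×0.0841)² = 0.0283;  (2·δq/q)² = (2×0.0369)² = 0.00545
δQ/Q = √(0.0338) = 0.184
Q = 12000, so δQ = 0.184 × 12000 = 2210.

2210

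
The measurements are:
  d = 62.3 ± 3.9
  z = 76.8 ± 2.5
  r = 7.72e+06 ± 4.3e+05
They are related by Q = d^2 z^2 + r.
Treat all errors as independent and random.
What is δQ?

Let p = d^2·z^2 = 2.29e+07. δp/p = √((2·δd/d)² + (2·δz/z)²) = √(0.0157 + 0.00424) = 0.141, so δp = 3.23e+06.
Q = p + r: δQ = √(δp² + δr²) = √(1.04e+13 + 1.85e+11) = 3.26e+06

3.26e+06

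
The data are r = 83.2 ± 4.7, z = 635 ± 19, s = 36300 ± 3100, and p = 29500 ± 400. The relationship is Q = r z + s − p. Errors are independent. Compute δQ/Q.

0.0772

Let w = r·z = 52800. δw/w = √((1·δr/r)² + (1·δz/z)²) = √(0.00319 + 0.000895) = 0.0639, so δw = 3380.
Q = w + s − p: δQ = √(δw² + δs² + δp²) = √(1.14e+07 + 9.61e+06 + 1.6e+05) = 4600
Q = 59600, so δQ/Q = 4600/59600 = 0.0772.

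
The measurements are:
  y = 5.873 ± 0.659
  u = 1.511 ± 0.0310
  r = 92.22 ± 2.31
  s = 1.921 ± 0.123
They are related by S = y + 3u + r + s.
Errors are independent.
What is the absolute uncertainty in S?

Absolute uncertainties add in quadrature for a linear combination:
  (δy)² = 0.434;  (3·δu)² = 0.00865;  (δr)² = 5.34;  (δs)² = 0.0151
δS = √(5.79) = 2.41

2.41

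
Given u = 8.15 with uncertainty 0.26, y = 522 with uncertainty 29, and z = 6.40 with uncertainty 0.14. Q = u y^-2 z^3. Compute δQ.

Each factor contributes (exponent × relative error)² to (δQ/Q)²:
  (1·δu/u)² = (1×0.0319)² = 0.00102;  (-2·δy/y)² = (-2×0.0556)² = 0.0123;  (3·δz/z)² = (3×0.0219)² = 0.00431
δQ/Q = √(0.0177) = 0.133
Q = 0.00784, so δQ = 0.133 × 0.00784 = 0.00104.

0.00104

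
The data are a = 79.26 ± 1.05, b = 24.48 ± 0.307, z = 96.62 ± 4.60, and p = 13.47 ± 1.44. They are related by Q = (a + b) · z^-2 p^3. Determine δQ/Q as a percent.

33.5%

Let u = a + b = 103.7. δu = √(δa² + δb²) = √(1.10 + 0.0942) = 1.09, so δu/u = 0.0105.
Q is then a monomial in u, z, p:
δQ/Q = √((δu/u)² + (-2·δz/z)² + (3·δp/p)²) = √(0.000111 + 0.00907 + 0.103) = 0.335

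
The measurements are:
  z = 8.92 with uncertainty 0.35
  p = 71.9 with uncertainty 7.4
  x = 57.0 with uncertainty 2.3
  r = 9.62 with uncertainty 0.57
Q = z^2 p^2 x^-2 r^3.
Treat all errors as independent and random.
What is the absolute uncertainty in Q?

33200

Q is a product of powers, so relative uncertainties combine in quadrature:
  (2·δz/z)² = (2×0.0392)² = 0.00616;  (2·δp/p)² = (2×0.103)² = 0.0424;  (-2·δx/x)² = (-2×0.0404)² = 0.00651;  (3·δr/r)² = (3×0.0593)² = 0.0316
δQ/Q = √(0.0866) = 0.294
Q = 1.13e+05, so δQ = 0.294 × 1.13e+05 = 33200.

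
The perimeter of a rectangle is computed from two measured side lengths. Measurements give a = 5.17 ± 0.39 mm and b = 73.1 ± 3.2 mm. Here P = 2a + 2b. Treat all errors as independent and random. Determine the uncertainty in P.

6.45 mm

P is a linear combination, so absolute uncertainties add in quadrature:
  (2·δa)² = 0.608;  (2·δb)² = 41.0
δP = √(41.6) = 6.45 mm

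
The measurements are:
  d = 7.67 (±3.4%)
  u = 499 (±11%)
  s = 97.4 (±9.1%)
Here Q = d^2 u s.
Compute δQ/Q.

0.158

Products/powers → add relative errors in quadrature, weighted by exponent:
  (2·δd/d)² = (2×0.0340)² = 0.00462;  (1·δu/u)² = (1×0.110)² = 0.0121;  (1·δs/s)² = (1×0.0910)² = 0.00828
δQ/Q = √(0.0250) = 0.158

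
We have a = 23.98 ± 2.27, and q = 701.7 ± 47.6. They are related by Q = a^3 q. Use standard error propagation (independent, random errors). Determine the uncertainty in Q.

Q is a product of powers, so relative uncertainties combine in quadrature:
  (3·δa/a)² = (3×0.0947)² = 0.0806;  (1·δq/q)² = (1×0.0678)² = 0.00460
δQ/Q = √(0.0853) = 0.292
Q = 9.676e+06, so δQ = 0.292 × 9.676e+06 = 2.83e+06.

2.83e+06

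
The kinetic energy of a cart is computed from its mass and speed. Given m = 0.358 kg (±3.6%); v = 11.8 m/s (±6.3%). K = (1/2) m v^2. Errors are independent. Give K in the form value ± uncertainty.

For a monomial K ∝ m, v^2, fractional errors add in quadrature:
  (1·δm/m)² = (1×0.0360)² = 0.00130;  (2·δv/v)² = (2×0.0630)² = 0.0159
δK/K = √(0.0172) = 0.131
K = 24.9 J, so δK = 0.131 × 24.9 = 3.27 J.

24.9 ± 3.27 J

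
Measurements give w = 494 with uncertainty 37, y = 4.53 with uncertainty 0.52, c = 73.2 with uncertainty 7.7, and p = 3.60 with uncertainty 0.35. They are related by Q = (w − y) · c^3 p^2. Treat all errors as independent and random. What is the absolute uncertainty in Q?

Let u = w − y = 489. δu = √(δw² + δy²) = √(1370 + 0.270) = 37.0, so δu/u = 0.0756.
Q is then a monomial in u, c, p:
δQ/Q = √((δu/u)² + (3·δc/c)² + (2·δp/p)²) = √(0.00572 + 0.0996 + 0.0378) = 0.378
Q = 2.49e+09, so δQ = 0.378 × 2.49e+09 = 9.41e+08.

9.41e+08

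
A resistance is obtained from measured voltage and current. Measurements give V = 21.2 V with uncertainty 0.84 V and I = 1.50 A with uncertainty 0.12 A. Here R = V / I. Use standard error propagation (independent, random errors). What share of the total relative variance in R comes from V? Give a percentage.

(δR/R)² = (1·δV/V)² + (-1·δI/I)²
  V term: (1×0.0396)² = 0.00157
  I term: (-1×0.0800)² = 0.00640
Total = 0.00797. Share from V = 0.00157/0.00797 = 0.197.

19.7%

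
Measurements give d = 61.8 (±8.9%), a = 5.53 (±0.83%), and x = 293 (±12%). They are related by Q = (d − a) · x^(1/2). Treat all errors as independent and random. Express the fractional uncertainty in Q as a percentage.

11.5%

Let u = d − a = 56.3. δu = √(δd² + δa²) = √(30.3 + 0.00211) = 5.50, so δu/u = 0.0977.
Q is then a monomial in u, x:
δQ/Q = √((δu/u)² + (½·δx/x)²) = √(0.00956 + 0.00360) = 0.115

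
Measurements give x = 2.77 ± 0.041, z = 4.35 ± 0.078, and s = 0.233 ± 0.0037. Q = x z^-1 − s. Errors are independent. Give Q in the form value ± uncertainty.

0.404 ± 0.0153

Let p = x·z^-1 = 0.637. δp/p = √((1·δx/x)² + (-1·δz/z)²) = √(0.000219 + 0.000322) = 0.0233, so δp = 0.0148.
Q = p − s: δQ = √(δp² + δs²) = √(0.000219 + 1.37e-05) = 0.0153
Q = 0.404.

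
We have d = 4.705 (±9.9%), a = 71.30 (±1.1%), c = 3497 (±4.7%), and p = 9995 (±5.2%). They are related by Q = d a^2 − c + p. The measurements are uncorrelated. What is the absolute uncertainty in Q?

Let w = d·a^2 = 23920. δw/w = √((1·δd/d)² + (2·δa/a)²) = √(0.00980 + 0.000484) = 0.101, so δw = 2430.
Q = w − c + p: δQ = √(δw² + δc² + δp²) = √(5.88e+06 + 27000 + 2.7e+05) = 2490

2490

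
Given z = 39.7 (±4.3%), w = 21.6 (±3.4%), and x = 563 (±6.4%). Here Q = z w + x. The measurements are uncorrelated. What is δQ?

59.2

Let p = z·w = 858. δp/p = √((1·δz/z)² + (1·δw/w)²) = √(0.00185 + 0.00116) = 0.0548, so δp = 47.0.
Q = p + x: δQ = √(δp² + δx²) = √(2210 + 1300) = 59.2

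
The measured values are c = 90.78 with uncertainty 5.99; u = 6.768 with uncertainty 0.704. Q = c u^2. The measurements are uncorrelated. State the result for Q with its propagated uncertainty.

Each factor contributes (exponent × relative error)² to (δQ/Q)²:
  (1·δc/c)² = (1×0.0660)² = 0.00435;  (2·δu/u)² = (2×0.104)² = 0.0433
δQ/Q = √(0.0476) = 0.218
Q = 4158, so δQ = 0.218 × 4158 = 908.

4158 ± 908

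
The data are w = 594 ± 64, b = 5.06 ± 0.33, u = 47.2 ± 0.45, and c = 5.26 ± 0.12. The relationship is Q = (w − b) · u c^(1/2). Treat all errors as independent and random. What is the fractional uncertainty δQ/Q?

0.110

Let h = w − b = 589. δh = √(δw² + δb²) = √(4100 + 0.109) = 64.0, so δh/h = 0.109.
Q is then a monomial in h, u, c:
δQ/Q = √((δh/h)² + (1·δu/u)² + (½·δc/c)²) = √(0.0118 + 9.09e-05 + 0.000130) = 0.110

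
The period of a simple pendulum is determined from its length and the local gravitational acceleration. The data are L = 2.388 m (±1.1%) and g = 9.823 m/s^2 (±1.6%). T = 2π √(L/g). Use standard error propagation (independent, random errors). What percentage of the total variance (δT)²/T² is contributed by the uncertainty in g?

67.9%

(δT/T)² = (½·δL/L)² + (−½·δg/g)²
  L term: (0.5×0.0110)² = 3.03e-05
  g term: (-0.5×0.0160)² = 6.4e-05
Total = 9.43e-05. Share from g = 6.4e-05/9.43e-05 = 0.679.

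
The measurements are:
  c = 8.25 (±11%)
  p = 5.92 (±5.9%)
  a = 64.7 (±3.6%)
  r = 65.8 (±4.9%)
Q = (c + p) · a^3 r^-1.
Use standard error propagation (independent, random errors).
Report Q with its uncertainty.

58300 ± 7990

Let u = c + p = 14.2. δu = √(δc² + δp²) = √(0.824 + 0.122) = 0.972, so δu/u = 0.0686.
Q is then a monomial in u, a, r:
δQ/Q = √((δu/u)² + (3·δa/a)² + (-1·δr/r)²) = √(0.00471 + 0.0117 + 0.00240) = 0.137
Q = 58300, so δQ = 0.137 × 58300 = 7990.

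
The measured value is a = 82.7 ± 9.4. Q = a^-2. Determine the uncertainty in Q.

3.32e-05

Relative error in a monomial: (δQ/Q)² = Σ (nᵢ · δxᵢ/xᵢ)².
  (-2·δa/a)² = (-2×0.114)² = 0.0517
δQ/Q = √(0.0517) = 0.227
Q = 0.000146, so δQ = 0.227 × 0.000146 = 3.32e-05.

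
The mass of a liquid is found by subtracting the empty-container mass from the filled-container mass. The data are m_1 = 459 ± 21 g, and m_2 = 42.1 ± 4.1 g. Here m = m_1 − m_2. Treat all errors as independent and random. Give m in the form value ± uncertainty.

Each term contributes (cᵢ δxᵢ)² to (δm)²:
  (δm_1)² = 441;  (δm_2)² = 16.8
δm = √(458) = 21.4 g
m = 417 g.

417 ± 21.4 g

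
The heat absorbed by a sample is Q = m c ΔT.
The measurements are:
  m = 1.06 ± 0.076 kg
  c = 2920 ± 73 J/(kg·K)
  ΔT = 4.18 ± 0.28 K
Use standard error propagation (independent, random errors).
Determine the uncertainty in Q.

1310 J

For a monomial Q ∝ m, c, ΔT, fractional errors add in quadrature:
  (1·δm/m)² = (1×0.0717)² = 0.00514;  (1·δc/c)² = (1×0.0250)² = 0.000625;  (1·δΔT/ΔT)² = (1×0.0670)² = 0.00449
δQ/Q = √(0.0103) = 0.101
Q = 12900 J, so δQ = 0.101 × 12900 = 1310 J.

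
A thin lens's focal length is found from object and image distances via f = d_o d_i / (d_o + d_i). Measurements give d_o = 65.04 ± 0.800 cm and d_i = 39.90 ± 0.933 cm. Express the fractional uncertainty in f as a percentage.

∂f/∂d_o = (d_i/(d_o+d_i))² = 0.145;  ∂f/∂d_i = (d_o/(d_o+d_i))² = 0.384
δf = √((∂f/∂d_o · δd_o)² + (∂f/∂d_i · δd_i)²) = √(0.0134 + 0.128) = 0.377 cm
f = 24.73 cm, so δf/f = 0.377/24.73 = 0.0152.

1.52%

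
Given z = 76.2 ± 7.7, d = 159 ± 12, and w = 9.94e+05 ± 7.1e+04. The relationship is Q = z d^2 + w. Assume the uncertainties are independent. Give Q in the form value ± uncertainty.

(2.92 ± 0.357) × 10^6

Let p = z·d^2 = 1.93e+06. δp/p = √((1·δz/z)² + (2·δd/d)²) = √(0.0102 + 0.0228) = 0.182, so δp = 3.5e+05.
Q = p + w: δQ = √(δp² + δw²) = √(1.22e+11 + 5.04e+09) = 3.57e+05
Q = 2.92e+06.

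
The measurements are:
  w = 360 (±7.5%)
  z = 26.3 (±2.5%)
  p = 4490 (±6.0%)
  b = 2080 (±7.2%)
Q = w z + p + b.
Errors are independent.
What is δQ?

Let h = w·z = 9470. δh/h = √((1·δw/w)² + (1·δz/z)²) = √(0.00562 + 0.000625) = 0.0791, so δh = 749.
Q = h + p + b: δQ = √(δh² + δp² + δb²) = √(5.6e+05 + 72600 + 22400) = 809

809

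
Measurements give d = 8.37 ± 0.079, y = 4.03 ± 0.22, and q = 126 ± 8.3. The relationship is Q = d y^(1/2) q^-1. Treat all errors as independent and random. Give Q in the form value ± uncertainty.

0.133 ± 0.00959

For a monomial Q ∝ d, y^(1/2), q^-1, fractional errors add in quadrature:
  (1·δd/d)² = (1×0.00944)² = 8.91e-05;  (½·δy/y)² = (0.5×0.0546)² = 0.000745;  (-1·δq/q)² = (-1×0.0659)² = 0.00434
δQ/Q = √(0.00517) = 0.0719
Q = 0.133, so δQ = 0.0719 × 0.133 = 0.00959.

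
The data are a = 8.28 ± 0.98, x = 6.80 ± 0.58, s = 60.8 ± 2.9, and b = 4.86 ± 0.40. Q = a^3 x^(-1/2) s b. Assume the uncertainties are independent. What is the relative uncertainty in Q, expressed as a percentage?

Q is a product of powers, so relative uncertainties combine in quadrature:
  (3·δa/a)² = (3×0.118)² = 0.126;  (−½·δx/x)² = (-0.5×0.0853)² = 0.00182;  (1·δs/s)² = (1×0.0477)² = 0.00228;  (1·δb/b)² = (1×0.0823)² = 0.00677
δQ/Q = √(0.137) = 0.370

37.0%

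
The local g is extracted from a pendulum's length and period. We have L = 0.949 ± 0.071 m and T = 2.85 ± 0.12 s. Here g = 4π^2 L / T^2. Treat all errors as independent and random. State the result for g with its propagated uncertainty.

Products/powers → add relative errors in quadrature, weighted by exponent:
  (1·δL/L)² = (1×0.0748)² = 0.00560;  (-2·δT/T)² = (-2×0.0421)² = 0.00709
δg/g = √(0.0127) = 0.113
g = 4.61 m/s^2, so δg = 0.113 × 4.61 = 0.520 m/s^2.

4.61 ± 0.520 m/s^2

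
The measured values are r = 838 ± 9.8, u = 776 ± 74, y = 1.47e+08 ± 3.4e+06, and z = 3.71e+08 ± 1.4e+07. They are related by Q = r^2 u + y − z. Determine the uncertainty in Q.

5.54e+07

Let p = r^2·u = 5.45e+08. δp/p = √((2·δr/r)² + (1·δu/u)²) = √(0.000547 + 0.00909) = 0.0982, so δp = 5.35e+07.
Q = p + y − z: δQ = √(δp² + δy² + δz²) = √(2.86e+15 + 1.16e+13 + 1.96e+14) = 5.54e+07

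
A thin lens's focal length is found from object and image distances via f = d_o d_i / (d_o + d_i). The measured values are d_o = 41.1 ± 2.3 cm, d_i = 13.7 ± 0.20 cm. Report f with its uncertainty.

∂f/∂d_o = (d_i/(d_o+d_i))² = 0.0625;  ∂f/∂d_i = (d_o/(d_o+d_i))² = 0.563
δf = √((∂f/∂d_o · δd_o)² + (∂f/∂d_i · δd_i)²) = √(0.0207 + 0.0127) = 0.183 cm
f = 10.3 cm.

10.3 ± 0.183 cm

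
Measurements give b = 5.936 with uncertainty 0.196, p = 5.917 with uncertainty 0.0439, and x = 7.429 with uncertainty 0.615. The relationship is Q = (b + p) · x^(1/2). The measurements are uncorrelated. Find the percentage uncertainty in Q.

4.47%

Let u = b + p = 11.85. δu = √(δb² + δp²) = √(0.0384 + 0.00193) = 0.201, so δu/u = 0.0169.
Q is then a monomial in u, x:
δQ/Q = √((δu/u)² + (½·δx/x)²) = √(0.000287 + 0.00171) = 0.0447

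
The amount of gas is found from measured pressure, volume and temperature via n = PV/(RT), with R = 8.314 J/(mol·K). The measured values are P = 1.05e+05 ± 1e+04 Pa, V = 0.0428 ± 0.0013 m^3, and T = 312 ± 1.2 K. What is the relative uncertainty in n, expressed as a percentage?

For a monomial n ∝ P, V, T^-1, fractional errors add in quadrature:
  (1·δP/P)² = (1×0.0952)² = 0.00907;  (1·δV/V)² = (1×0.0304)² = 0.000923;  (-1·δT/T)² = (-1×0.00385)² = 1.48e-05
δn/n = √(0.0100) = 0.100

10.0%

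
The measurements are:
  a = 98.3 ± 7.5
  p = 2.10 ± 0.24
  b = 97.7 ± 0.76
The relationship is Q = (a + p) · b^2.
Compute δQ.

Let u = a + p = 100. δu = √(δa² + δp²) = √(56.2 + 0.0576) = 7.50, so δu/u = 0.0747.
Q is then a monomial in u, b:
δQ/Q = √((δu/u)² + (2·δb/b)²) = √(0.00559 + 0.000242) = 0.0763
Q = 9.58e+05, so δQ = 0.0763 × 9.58e+05 = 73200.

73200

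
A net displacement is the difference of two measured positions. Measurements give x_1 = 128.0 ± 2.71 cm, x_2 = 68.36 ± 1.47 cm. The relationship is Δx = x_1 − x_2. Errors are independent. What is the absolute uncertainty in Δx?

Δx is a linear combination, so absolute uncertainties add in quadrature:
  (δx_1)² = 7.34;  (δx_2)² = 2.16
δΔx = √(9.50) = 3.08 cm

3.08 cm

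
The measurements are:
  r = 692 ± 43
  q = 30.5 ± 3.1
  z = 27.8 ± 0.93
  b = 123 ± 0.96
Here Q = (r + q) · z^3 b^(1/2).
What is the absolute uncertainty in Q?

Let u = r + q = 722. δu = √(δr² + δq²) = √(1850 + 9.61) = 43.1, so δu/u = 0.0597.
Q is then a monomial in u, z, b:
δQ/Q = √((δu/u)² + (3·δz/z)² + (½·δb/b)²) = √(0.00356 + 0.0101 + 1.52e-05) = 0.117
Q = 1.72e+08, so δQ = 0.117 × 1.72e+08 = 2.01e+07.

2.01e+07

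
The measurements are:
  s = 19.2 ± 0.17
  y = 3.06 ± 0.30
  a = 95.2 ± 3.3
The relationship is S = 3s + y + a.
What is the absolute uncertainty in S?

3.35

Sums and differences: (δS)² = Σ (cᵢ δxᵢ)².
  (3·δs)² = 0.260;  (δy)² = 0.0900;  (δa)² = 10.9
δS = √(11.2) = 3.35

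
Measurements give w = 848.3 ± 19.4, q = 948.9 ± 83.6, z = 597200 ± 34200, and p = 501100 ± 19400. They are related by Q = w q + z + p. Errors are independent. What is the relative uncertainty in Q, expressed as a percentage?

4.37%

Let h = w·q = 805000. δh/h = √((1·δw/w)² + (1·δq/q)²) = √(0.000523 + 0.00776) = 0.0910, so δh = 73300.
Q = h + z + p: δQ = √(δh² + δz² + δp²) = √(5.37e+09 + 1.17e+09 + 3.76e+08) = 83200
Q = 1.903e+06, so δQ/Q = 83200/1.903e+06 = 0.0437.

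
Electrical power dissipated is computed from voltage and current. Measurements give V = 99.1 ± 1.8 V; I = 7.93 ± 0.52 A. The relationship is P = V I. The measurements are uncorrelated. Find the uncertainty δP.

P is a product of powers, so relative uncertainties combine in quadrature:
  (1·δV/V)² = (1×0.0182)² = 0.000330;  (1·δI/I)² = (1×0.0656)² = 0.00430
δP/P = √(0.00463) = 0.0680
P = 786 W, so δP = 0.0680 × 786 = 53.5 W.

53.5 W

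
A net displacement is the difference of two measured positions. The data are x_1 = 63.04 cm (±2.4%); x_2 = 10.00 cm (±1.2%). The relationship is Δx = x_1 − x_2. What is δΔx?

1.52 cm

Each term contributes (cᵢ δxᵢ)² to (δΔx)²:
  (δx_1)² = 2.29;  (δx_2)² = 0.0144
δΔx = √(2.30) = 1.52 cm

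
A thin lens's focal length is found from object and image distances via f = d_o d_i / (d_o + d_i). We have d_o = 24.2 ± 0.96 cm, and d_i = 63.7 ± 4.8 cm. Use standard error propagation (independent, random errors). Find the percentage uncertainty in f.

3.55%

∂f/∂d_o = (d_i/(d_o+d_i))² = 0.525;  ∂f/∂d_i = (d_o/(d_o+d_i))² = 0.0758
δf = √((∂f/∂d_o · δd_o)² + (∂f/∂d_i · δd_i)²) = √(0.254 + 0.132) = 0.622 cm
f = 17.5 cm, so δf/f = 0.622/17.5 = 0.0355.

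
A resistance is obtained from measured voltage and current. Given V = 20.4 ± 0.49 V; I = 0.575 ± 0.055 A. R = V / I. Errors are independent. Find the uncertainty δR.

Relative error in a monomial: (δR/R)² = Σ (nᵢ · δxᵢ/xᵢ)².
  (1·δV/V)² = (1×0.0240)² = 0.000577;  (-1·δI/I)² = (-1×0.0957)² = 0.00915
δR/R = √(0.00973) = 0.0986
R = 35.5 Ω, so δR = 0.0986 × 35.5 = 3.50 Ω.

3.50 Ω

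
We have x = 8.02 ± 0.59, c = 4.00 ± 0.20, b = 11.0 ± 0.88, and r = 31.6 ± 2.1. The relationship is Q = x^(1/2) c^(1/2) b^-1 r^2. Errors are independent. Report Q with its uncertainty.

For a monomial Q ∝ x^(1/2), c^(1/2), b^-1, r^2, fractional errors add in quadrature:
  (½·δx/x)² = (0.5×0.0736)² = 0.00135;  (½·δc/c)² = (0.5×0.0500)² = 0.000625;  (-1·δb/b)² = (-1×0.0800)² = 0.00640;  (2·δr/r)² = (2×0.0665)² = 0.0177
δQ/Q = √(0.0260) = 0.161
Q = 514, so δQ = 0.161 × 514 = 83.0.

514 ± 83.0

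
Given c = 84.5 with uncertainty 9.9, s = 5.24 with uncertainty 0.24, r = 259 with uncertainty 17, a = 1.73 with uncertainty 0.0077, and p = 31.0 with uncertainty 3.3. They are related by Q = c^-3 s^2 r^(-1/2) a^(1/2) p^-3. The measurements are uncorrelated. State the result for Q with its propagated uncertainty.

Each factor contributes (exponent × relative error)² to (δQ/Q)²:
  (-3·δc/c)² = (-3×0.117)² = 0.124;  (2·δs/s)² = (2×0.0458)² = 0.00839;  (−½·δr/r)² = (-0.5×0.0656)² = 0.00108;  (½·δa/a)² = (0.5×0.00445)² = 4.95e-06;  (-3·δp/p)² = (-3×0.106)² = 0.102
δQ/Q = √(0.235) = 0.485
Q = 1.25e-10, so δQ = 0.485 × 1.25e-10 = 6.05e-11.

(1.25 ± 0.605) × 10^-10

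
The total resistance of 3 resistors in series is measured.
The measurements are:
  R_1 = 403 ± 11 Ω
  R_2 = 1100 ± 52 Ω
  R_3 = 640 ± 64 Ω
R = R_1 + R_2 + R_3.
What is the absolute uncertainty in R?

For a sum/difference, combine absolute errors in quadrature:
  (δR_1)² = 121;  (δR_2)² = 2700;  (δR_3)² = 4100
δR = √(6920) = 83.2 Ω

83.2 Ω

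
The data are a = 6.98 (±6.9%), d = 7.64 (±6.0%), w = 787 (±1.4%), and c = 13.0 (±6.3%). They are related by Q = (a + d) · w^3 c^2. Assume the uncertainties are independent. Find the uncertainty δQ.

1.69e+11

Let u = a + d = 14.6. δu = √(δa² + δd²) = √(0.232 + 0.210) = 0.665, so δu/u = 0.0455.
Q is then a monomial in u, w, c:
δQ/Q = √((δu/u)² + (3·δw/w)² + (2·δc/c)²) = √(0.00207 + 0.00176 + 0.0159) = 0.140
Q = 1.2e+12, so δQ = 0.140 × 1.2e+12 = 1.69e+11.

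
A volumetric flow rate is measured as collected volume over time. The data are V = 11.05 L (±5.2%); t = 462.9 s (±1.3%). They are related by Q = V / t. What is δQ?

0.00128 L/s

For a monomial Q ∝ V, t^-1, fractional errors add in quadrature:
  (1·δV/V)² = (1×0.0520)² = 0.00270;  (-1·δt/t)² = (-1×0.0130)² = 0.000169
δQ/Q = √(0.00287) = 0.0536
Q = 0.02387 L/s, so δQ = 0.0536 × 0.02387 = 0.00128 L/s.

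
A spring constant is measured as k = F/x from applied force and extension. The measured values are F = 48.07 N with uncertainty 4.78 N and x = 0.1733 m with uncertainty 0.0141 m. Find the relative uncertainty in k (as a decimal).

0.128

Relative error in a monomial: (δk/k)² = Σ (nᵢ · δxᵢ/xᵢ)².
  (1·δF/F)² = (1×0.0994)² = 0.00989;  (-1·δx/x)² = (-1×0.0814)² = 0.00662
δk/k = √(0.0165) = 0.128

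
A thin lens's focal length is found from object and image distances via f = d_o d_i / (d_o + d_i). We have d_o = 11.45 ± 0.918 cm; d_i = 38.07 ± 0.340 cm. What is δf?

0.543 cm

∂f/∂d_o = (d_i/(d_o+d_i))² = 0.591;  ∂f/∂d_i = (d_o/(d_o+d_i))² = 0.0535
δf = √((∂f/∂d_o · δd_o)² + (∂f/∂d_i · δd_i)²) = √(0.294 + 0.000330) = 0.543 cm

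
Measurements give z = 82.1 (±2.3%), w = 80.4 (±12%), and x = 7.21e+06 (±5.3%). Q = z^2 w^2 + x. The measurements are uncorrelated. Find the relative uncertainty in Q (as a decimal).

0.210

Let p = z^2·w^2 = 4.36e+07. δp/p = √((2·δz/z)² + (2·δw/w)²) = √(0.00212 + 0.0576) = 0.244, so δp = 1.06e+07.
Q = p + x: δQ = √(δp² + δx²) = √(1.13e+14 + 1.46e+11) = 1.07e+07
Q = 5.08e+07, so δQ/Q = 1.07e+07/5.08e+07 = 0.210.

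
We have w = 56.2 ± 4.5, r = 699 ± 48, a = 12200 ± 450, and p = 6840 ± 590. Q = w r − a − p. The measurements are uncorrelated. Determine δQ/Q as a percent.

Let h = w·r = 39300. δh/h = √((1·δw/w)² + (1·δr/r)²) = √(0.00641 + 0.00472) = 0.105, so δh = 4140.
Q = h − a − p: δQ = √(δh² + δa² + δp²) = √(1.72e+07 + 2.02e+05 + 3.48e+05) = 4210
Q = 20200, so δQ/Q = 4210/20200 = 0.208.

20.8%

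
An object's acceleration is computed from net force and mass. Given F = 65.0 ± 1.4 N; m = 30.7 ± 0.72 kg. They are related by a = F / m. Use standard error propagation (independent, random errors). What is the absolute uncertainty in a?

0.0674 m/s^2

For a monomial a ∝ F, m^-1, fractional errors add in quadrature:
  (1·δF/F)² = (1×0.0215)² = 0.000464;  (-1·δm/m)² = (-1×0.0235)² = 0.000550
δa/a = √(0.00101) = 0.0318
a = 2.12 m/s^2, so δa = 0.0318 × 2.12 = 0.0674 m/s^2.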